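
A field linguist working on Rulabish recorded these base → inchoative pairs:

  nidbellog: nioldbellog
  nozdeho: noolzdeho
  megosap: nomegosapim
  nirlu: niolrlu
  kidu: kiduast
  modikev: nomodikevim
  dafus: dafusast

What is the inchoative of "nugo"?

"nugo" begins with n-. The stems beginning with n- (nirlu → niolrlu, nidbellog → nioldbellog, nozdeho → noolzdeho) insert -ol- after the first vowel.
The other patterns: stems beginning with m- add no- … -im around the stem; stems beginning with d- or k- add -ast.
So nugo → nuolgo.

nuolgo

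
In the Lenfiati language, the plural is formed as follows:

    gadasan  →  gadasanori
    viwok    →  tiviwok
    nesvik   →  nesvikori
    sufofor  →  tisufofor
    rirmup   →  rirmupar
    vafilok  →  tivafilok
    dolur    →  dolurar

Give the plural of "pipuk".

pipukar

dolur and sufofor both end in -r yet inflect differently (dolurar, tisufofor), so the final letter is not what conditions the rule; the last vowel is.
"pipuk" has last vowel 'u'. The stems whose last vowel is 'u' (dolur → dolurar, rirmup → rirmupar) add -ar.
The other patterns: stems whose last vowel is 'a' or 'i' add -ori; stems whose last vowel is 'o' add the prefix ti-.
So pipuk → pipukar.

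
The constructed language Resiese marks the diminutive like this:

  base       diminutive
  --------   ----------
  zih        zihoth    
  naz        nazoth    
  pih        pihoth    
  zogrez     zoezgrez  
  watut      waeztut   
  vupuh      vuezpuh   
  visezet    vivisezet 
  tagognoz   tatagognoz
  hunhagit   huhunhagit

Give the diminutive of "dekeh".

deezkeh

naz and zogrez both end in -z yet inflect differently (nazoth, zoezgrez), so the final letter is not what conditions the rule; the number of vowels is.
"dekeh" has 2 vowels. The stems with 2 vowels (zogrez → zoezgrez, watut → waeztut, vupuh → vuezpuh) insert -ez- after the first vowel.
The other patterns: stems with 1 vowel add -oth; stems with 3 vowels repeat the first consonant+vowel as a prefix.
So dekeh → deezkeh.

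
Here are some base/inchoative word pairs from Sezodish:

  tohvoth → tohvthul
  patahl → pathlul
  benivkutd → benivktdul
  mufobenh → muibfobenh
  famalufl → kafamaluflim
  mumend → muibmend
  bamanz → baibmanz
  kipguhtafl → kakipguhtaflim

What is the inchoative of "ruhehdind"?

famalufl and patahl both end in -l yet inflect differently (kafamaluflim, pathlul), so the final letter is not what conditions the rule; the second-to-last letter is.
"ruhehdind" has second-to-last letter 'n'. The stems whose second-to-last letter is 'n' (mufobenh → muibfobenh, bamanz → baibmanz, mumend → muibmend) insert -ib- after the first vowel.
So ruhehdind → ruibhehdind.

ruibhehdind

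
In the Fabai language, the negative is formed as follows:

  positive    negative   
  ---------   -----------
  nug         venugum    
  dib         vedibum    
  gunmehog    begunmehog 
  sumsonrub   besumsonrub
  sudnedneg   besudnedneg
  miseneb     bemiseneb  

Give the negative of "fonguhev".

befonguhev

nug and gunmehog both end in -g yet inflect differently (venugum, begunmehog), so the final letter is not what conditions the rule; the number of vowels is.
"fonguhev" has 3 vowels. The stems with 3 vowels (gunmehog → begunmehog, sumsonrub → besumsonrub, sudnedneg → besudnedneg) add the prefix be-.
So fonguhev → befonguhev.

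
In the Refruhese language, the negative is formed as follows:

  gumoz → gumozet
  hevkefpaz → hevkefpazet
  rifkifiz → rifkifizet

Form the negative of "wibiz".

Every pair shown (gumoz → gumozet, hevkefpaz → hevkefpazet, rifkifiz → rifkifizet) follows the same rule: add -et.
So wibiz → wibizet.

wibizet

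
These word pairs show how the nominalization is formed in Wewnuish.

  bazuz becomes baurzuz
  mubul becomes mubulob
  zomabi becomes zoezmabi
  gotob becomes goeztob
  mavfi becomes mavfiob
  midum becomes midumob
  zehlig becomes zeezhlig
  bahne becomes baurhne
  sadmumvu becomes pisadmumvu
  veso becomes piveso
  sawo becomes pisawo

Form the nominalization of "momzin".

momzinob

"momzin" begins with m-. The stems beginning with m- (midum → midumob, mubul → mubulob, mavfi → mavfiob) add -ob.
So momzin → momzinob.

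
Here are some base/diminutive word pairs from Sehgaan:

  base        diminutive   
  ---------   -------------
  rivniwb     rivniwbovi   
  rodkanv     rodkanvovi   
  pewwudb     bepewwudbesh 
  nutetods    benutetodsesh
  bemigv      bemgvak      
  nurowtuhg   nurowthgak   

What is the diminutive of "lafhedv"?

belafhedvesh

rivniwb and pewwudb both end in -b yet inflect differently (rivniwbovi, bepewwudbesh), so the final letter is not what conditions the rule; the second-to-last letter is.
"lafhedv" has second-to-last letter 'd'. The stems whose second-to-last letter is 'd' (pewwudb → bepewwudbesh, nutetods → benutetodsesh) add be- … -esh around the stem.
So lafhedv → belafhedvesh.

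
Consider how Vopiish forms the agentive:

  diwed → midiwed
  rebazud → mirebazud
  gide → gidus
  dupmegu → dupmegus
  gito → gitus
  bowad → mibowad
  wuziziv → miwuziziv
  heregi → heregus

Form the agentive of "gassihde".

gassihdus

dupmegu and rebazud both have last vowel 'u' yet inflect differently (dupmegus, mirebazud), so the last vowel is not what conditions the rule; whether the stem ends in a vowel or a consonant is.
"gassihde" ends in a vowel. The stems ending in a vowel (gito → gitus, heregi → heregus, dupmegu → dupmegus) drop the final letter and add -us.
The other pattern: stems ending in a consonant add the prefix mi-.
So gassihde → gassihdus.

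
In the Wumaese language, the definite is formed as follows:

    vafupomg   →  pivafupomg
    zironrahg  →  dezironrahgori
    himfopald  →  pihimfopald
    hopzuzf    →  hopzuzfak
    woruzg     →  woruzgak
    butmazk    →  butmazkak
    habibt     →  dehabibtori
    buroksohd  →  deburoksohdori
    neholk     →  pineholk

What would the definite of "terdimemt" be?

piterdimemt

zironrahg and woruzg both end in -g yet inflect differently (dezironrahgori, woruzgak), so the final letter is not what conditions the rule; the second-to-last letter is.
"terdimemt" has second-to-last letter 'm'. The one such stem in the data (vafupomg → pivafupomg) adds the prefix pi-, so the same rule applies.
So terdimemt → piterdimemt.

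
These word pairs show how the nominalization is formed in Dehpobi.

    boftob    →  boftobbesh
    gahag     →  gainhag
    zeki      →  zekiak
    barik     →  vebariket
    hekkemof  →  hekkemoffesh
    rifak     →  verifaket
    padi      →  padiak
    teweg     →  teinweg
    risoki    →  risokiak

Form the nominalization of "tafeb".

"tafeb" ends in -b. The one such stem in the data (boftob → boftobbesh) doubles the final consonant and adds -esh (as does hekkemof), so the same rule applies.
So tafeb → tafebbesh.

tafebbesh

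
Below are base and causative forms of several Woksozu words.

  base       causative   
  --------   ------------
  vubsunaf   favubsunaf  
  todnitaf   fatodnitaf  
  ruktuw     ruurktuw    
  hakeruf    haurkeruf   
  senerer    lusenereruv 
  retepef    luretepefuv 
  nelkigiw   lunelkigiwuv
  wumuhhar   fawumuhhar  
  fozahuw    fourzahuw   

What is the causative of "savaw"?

fasavaw

hakeruf and todnitaf both end in -f yet inflect differently (haurkeruf, fatodnitaf), so the final letter is not what conditions the rule; the last vowel is.
"savaw" has last vowel 'a'. The stems whose last vowel is 'a' (todnitaf → fatodnitaf, vubsunaf → favubsunaf, wumuhhar → fawumuhhar) add the prefix fa-.
The other patterns: stems whose last vowel is 'u' insert -ur- after the first vowel; stems whose last vowel is 'e' or 'i' add lu- … -uv around the stem.
So savaw → fasavaw.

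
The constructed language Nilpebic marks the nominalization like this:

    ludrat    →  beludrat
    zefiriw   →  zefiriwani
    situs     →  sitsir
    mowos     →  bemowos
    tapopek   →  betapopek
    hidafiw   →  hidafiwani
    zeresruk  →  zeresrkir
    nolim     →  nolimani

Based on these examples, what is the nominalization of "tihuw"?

situs and mowos both end in -s yet inflect differently (sitsir, bemowos), so the final letter is not what conditions the rule; the last vowel is.
"tihuw" has last vowel 'u'. The stems whose last vowel is 'u' (zeresruk → zeresrkir, situs → sitsir) delete the last vowel and add -ir.
The other patterns: stems whose last vowel is 'i' add -ani; stems whose last vowel is 'a', 'e' or 'o' add the prefix be-.
So tihuw → tihwir.

tihwir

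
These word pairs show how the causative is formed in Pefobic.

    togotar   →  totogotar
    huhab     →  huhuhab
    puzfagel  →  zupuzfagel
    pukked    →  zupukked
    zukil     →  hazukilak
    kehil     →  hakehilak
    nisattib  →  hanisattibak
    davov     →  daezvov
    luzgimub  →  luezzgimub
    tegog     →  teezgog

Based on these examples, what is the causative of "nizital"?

puzfagel and zukil both end in -l yet inflect differently (zupuzfagel, hazukilak), so the final letter is not what conditions the rule; the last vowel is.
"nizital" has last vowel 'a'. The stems whose last vowel is 'a' (togotar → totogotar, huhab → huhuhab) repeat the first consonant+vowel as a prefix.
The other patterns: stems whose last vowel is 'e' add the prefix zu-; stems whose last vowel is 'i' add ha- … -ak around the stem; stems whose last vowel is 'o' or 'u' insert -ez- after the first vowel.
So nizital → ninizital.

ninizital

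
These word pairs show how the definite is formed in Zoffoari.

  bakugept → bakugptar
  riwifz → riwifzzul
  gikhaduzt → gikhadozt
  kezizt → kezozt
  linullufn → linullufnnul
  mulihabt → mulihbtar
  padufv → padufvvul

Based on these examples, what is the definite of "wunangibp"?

wunangbpar

mulihabt and gikhaduzt both end in -t yet inflect differently (mulihbtar, gikhadozt), so the final letter is not what conditions the rule; the second-to-last letter is.
"wunangibp" has second-to-last letter 'b'. The one such stem in the data (mulihabt → mulihbtar) deletes the last vowel and adds -ar (as does bakugept), so the same rule applies.
So wunangibp → wunangbpar.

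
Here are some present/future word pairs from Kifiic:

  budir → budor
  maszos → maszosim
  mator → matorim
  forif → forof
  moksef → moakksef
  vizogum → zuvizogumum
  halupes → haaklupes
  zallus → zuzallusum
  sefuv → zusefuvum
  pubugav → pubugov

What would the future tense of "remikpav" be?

"remikpav" has last vowel 'a'. The one such stem in the data (pubugav → pubugov) changes the last vowel to 'o' (as do forif, budir), so the same rule applies.
So remikpav → remikpov.

remikpov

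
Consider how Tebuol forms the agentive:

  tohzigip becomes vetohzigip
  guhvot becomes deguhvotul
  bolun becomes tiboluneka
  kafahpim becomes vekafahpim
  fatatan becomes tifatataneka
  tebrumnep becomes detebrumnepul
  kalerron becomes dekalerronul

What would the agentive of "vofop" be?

devofopul

tohzigip and tebrumnep both end in -p yet inflect differently (vetohzigip, detebrumnepul), so the final letter is not what conditions the rule; the last vowel is.
"vofop" has last vowel 'o'. The stems whose last vowel is 'o' (kalerron → dekalerronul, guhvot → deguhvotul) add de- … -ul around the stem.
So vofop → devofopul.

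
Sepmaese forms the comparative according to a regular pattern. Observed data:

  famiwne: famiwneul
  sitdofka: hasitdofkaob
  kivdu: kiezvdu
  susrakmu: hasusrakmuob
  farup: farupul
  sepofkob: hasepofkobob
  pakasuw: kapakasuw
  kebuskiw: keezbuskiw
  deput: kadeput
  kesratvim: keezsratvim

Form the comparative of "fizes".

fizesul

susrakmu and kivdu both end in -u yet inflect differently (hasusrakmuob, kiezvdu), so the final letter is not what conditions the rule; the first letter is.
"fizes" begins with f-. The stems beginning with f- (famiwne → famiwneul, farup → farupul) add -ul.
The other patterns: stems beginning with s- add ha- … -ob around the stem; stems beginning with k- insert -ez- after the first vowel; stems beginning with d- or p- add the prefix ka-.
So fizes → fizesul.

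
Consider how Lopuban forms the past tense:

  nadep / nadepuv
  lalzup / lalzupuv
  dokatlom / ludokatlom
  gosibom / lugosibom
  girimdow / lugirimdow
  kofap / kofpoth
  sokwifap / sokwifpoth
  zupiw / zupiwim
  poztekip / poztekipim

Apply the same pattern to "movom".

lumovom

nadep and kofap both end in -p yet inflect differently (nadepuv, kofpoth), so the final letter is not what conditions the rule; the last vowel is.
"movom" has last vowel 'o'. The stems whose last vowel is 'o' (dokatlom → ludokatlom, gosibom → lugosibom, girimdow → lugirimdow) add the prefix lu-.
The other patterns: stems whose last vowel is 'e' or 'u' add -uv; stems whose last vowel is 'a' delete the last vowel and add -oth; stems whose last vowel is 'i' add -im.
So movom → lumovom.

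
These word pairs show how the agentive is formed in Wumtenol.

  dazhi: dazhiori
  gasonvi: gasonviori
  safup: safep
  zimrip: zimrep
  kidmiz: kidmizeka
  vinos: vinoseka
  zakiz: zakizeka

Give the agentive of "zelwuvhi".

dazhi and zimrip both have last vowel 'i' yet inflect differently (dazhiori, zimrep), so the last vowel is not what conditions the rule; the final letter is.
"zelwuvhi" ends in -i. The stems ending in -i (dazhi → dazhiori, gasonvi → gasonviori) add -ori.
The other patterns: stems ending in -p change the last vowel to 'e'; stems ending in -s or -z add -eka.
So zelwuvhi → zelwuvhiori.

zelwuvhiori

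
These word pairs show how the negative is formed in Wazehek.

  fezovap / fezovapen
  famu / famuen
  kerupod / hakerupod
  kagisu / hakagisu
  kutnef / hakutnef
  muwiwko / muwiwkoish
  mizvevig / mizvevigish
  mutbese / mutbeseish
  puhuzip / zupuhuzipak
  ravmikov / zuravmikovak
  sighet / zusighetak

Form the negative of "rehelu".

zureheluak

"rehelu" begins with r-. The one such stem in the data (ravmikov → zuravmikovak) adds zu- … -ak around the stem, so the same rule applies.
The other patterns: stems beginning with f- add -en; stems beginning with k- add the prefix ha-; stems beginning with m- add -ish.
So rehelu → zureheluak.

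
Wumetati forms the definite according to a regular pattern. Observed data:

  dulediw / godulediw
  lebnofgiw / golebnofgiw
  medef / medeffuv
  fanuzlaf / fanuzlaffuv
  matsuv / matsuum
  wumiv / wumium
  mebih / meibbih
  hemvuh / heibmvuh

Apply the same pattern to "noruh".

noibruh

dulediw and wumiv both have last vowel 'i' yet inflect differently (godulediw, wumium), so the last vowel is not what conditions the rule; the final letter is.
"noruh" ends in -h. The stems ending in -h (mebih → meibbih, hemvuh → heibmvuh) insert -ib- after the first vowel.
So noruh → noibruh.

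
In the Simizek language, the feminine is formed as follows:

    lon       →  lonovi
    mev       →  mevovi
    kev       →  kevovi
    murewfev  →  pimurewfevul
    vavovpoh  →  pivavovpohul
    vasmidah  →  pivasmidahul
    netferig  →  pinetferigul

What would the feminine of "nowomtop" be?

pinowomtopul

mev and murewfev both end in -v yet inflect differently (mevovi, pimurewfevul), so the final letter is not what conditions the rule; the number of vowels is.
"nowomtop" has 3 vowels. The stems with 3 vowels (murewfev → pimurewfevul, vavovpoh → pivavovpohul, vasmidah → pivasmidahul) add pi- … -ul around the stem.
So nowomtop → pinowomtopul.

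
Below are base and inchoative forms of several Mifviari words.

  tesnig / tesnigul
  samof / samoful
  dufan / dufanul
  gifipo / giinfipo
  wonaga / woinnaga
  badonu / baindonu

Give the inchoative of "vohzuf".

"vohzuf" ends in a consonant. The stems ending in a consonant (tesnig → tesnigul, samof → samoful, dufan → dufanul) add -ul.
The other pattern: stems ending in a vowel insert -in- after the first vowel.
So vohzuf → vohzuful.

vohzuful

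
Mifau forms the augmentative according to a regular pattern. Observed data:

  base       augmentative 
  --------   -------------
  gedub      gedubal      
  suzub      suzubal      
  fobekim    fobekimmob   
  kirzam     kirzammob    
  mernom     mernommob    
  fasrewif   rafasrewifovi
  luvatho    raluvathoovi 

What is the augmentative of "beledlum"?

"beledlum" ends in -m. The stems ending in -m (fobekim → fobekimmob, kirzam → kirzammob, mernom → mernommob) double the final consonant and add -ob.
So beledlum → beledlummob.

beledlummob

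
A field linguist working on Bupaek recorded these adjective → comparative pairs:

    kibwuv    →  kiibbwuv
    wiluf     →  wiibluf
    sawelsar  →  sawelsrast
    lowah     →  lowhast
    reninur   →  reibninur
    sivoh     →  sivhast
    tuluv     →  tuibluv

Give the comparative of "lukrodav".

reninur and sawelsar both end in -r yet inflect differently (reibninur, sawelsrast), so the final letter is not what conditions the rule; the last vowel is.
"lukrodav" has last vowel 'a'. The stems whose last vowel is 'a' (lowah → lowhast, sawelsar → sawelsrast) delete the last vowel and add -ast.
The other pattern: stems whose last vowel is 'u' insert -ib- after the first vowel.
So lukrodav → lukrodvast.

lukrodvast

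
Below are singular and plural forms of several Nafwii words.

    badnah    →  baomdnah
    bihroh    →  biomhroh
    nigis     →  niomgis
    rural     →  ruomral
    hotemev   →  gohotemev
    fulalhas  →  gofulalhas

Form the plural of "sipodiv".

nigis and fulalhas both end in -s yet inflect differently (niomgis, gofulalhas), so the final letter is not what conditions the rule; the number of vowels is.
"sipodiv" has 3 vowels. The stems with 3 vowels (hotemev → gohotemev, fulalhas → gofulalhas) add the prefix go-.
So sipodiv → gosipodiv.

gosipodiv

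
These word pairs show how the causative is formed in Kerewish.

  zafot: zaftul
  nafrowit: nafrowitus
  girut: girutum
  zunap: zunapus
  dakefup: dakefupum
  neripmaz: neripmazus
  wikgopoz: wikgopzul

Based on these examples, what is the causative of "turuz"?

turuzum

zafot and girut both end in -t yet inflect differently (zaftul, girutum), so the final letter is not what conditions the rule; the last vowel is.
"turuz" has last vowel 'u'. The stems whose last vowel is 'u' (dakefup → dakefupum, girut → girutum) add -um.
The other patterns: stems whose last vowel is 'o' delete the last vowel and add -ul; stems whose last vowel is 'a' or 'i' add -us.
So turuz → turuzum.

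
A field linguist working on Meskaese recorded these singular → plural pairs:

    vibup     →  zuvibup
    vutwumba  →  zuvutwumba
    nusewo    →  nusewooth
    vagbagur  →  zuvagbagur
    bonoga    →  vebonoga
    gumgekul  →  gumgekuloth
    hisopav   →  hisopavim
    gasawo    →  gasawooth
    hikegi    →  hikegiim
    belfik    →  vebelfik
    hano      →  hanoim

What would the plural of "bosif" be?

vebosif

vutwumba and bonoga both end in -a yet inflect differently (zuvutwumba, vebonoga), so the final letter is not what conditions the rule; the first letter is.
"bosif" begins with b-. The stems beginning with b- (bonoga → vebonoga, belfik → vebelfik) add the prefix ve-.
The other patterns: stems beginning with v- add the prefix zu-; stems beginning with h- add -im; stems beginning with g- or n- add -oth.
So bosif → vebosif.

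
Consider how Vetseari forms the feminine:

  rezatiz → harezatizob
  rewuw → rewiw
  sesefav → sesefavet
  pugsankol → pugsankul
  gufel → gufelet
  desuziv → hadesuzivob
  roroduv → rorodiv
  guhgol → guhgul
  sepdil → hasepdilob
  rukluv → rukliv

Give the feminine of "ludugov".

sesefav and rukluv both end in -v yet inflect differently (sesefavet, rukliv), so the final letter is not what conditions the rule; the last vowel is.
"ludugov" has last vowel 'o'. The stems whose last vowel is 'o' (pugsankol → pugsankul, guhgol → guhgul) change the last vowel to 'u'.
So ludugov → luduguv.

luduguv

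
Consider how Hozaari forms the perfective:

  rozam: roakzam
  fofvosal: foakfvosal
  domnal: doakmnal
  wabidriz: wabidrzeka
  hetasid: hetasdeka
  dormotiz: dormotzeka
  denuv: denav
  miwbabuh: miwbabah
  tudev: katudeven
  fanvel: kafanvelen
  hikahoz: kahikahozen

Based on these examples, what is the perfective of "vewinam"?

denuv and tudev both end in -v yet inflect differently (denav, katudeven), so the final letter is not what conditions the rule; the last vowel is.
"vewinam" has last vowel 'a'. The stems whose last vowel is 'a' (rozam → roakzam, fofvosal → foakfvosal, domnal → doakmnal) insert -ak- after the first vowel.
The other patterns: stems whose last vowel is 'i' delete the last vowel and add -eka; stems whose last vowel is 'u' change the last vowel to 'a'; stems whose last vowel is 'e' or 'o' add ka- … -en around the stem.
So vewinam → veakwinam.

veakwinam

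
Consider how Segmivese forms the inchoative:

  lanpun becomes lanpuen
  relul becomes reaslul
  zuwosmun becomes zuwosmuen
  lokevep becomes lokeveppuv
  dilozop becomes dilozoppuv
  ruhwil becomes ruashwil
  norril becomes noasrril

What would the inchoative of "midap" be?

"midap" ends in -p. The stems ending in -p (lokevep → lokeveppuv, dilozop → dilozoppuv) double the final consonant and add -uv.
So midap → midappuv.

midappuv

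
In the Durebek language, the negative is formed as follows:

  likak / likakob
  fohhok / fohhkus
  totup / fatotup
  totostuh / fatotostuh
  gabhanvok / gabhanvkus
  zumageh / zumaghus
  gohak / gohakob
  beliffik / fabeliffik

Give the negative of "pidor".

pidrus

beliffik and gohak both end in -k yet inflect differently (fabeliffik, gohakob), so the final letter is not what conditions the rule; the last vowel is.
"pidor" has last vowel 'o'. The stems whose last vowel is 'o' (fohhok → fohhkus, gabhanvok → gabhanvkus) delete the last vowel and add -us.
The other patterns: stems whose last vowel is 'i' or 'u' add the prefix fa-; stems whose last vowel is 'a' add -ob.
So pidor → pidrus.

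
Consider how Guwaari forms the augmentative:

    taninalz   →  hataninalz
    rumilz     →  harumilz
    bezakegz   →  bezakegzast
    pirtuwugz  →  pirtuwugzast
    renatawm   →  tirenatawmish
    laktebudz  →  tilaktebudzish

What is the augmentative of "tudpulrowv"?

titudpulrowvish

taninalz and bezakegz both end in -z yet inflect differently (hataninalz, bezakegzast), so the final letter is not what conditions the rule; the second-to-last letter is.
"tudpulrowv" has second-to-last letter 'w'. The one such stem in the data (renatawm → tirenatawmish) adds ti- … -ish around the stem, so the same rule applies.
The other patterns: stems whose second-to-last letter is 'l' add the prefix ha-; stems whose second-to-last letter is 'g' add -ast.
So tudpulrowv → titudpulrowvish.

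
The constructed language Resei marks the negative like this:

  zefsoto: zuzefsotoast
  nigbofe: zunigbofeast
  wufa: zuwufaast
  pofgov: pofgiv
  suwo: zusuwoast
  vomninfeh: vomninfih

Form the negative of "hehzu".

zuhehzuast

zefsoto and pofgov both have last vowel 'o' yet inflect differently (zuzefsotoast, pofgiv), so the last vowel is not what conditions the rule; whether the stem ends in a vowel or a consonant is.
"hehzu" ends in a vowel. The stems ending in a vowel (nigbofe → zunigbofeast, zefsoto → zuzefsotoast, suwo → zusuwoast) add zu- … -ast around the stem.
The other pattern: stems ending in a consonant change the last vowel to 'i'.
So hehzu → zuhehzuast.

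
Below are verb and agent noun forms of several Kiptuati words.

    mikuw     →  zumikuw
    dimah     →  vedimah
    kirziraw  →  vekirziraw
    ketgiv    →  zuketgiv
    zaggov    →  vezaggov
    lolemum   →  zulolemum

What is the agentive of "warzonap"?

"warzonap" has last vowel 'a'. The stems whose last vowel is 'a' (kirziraw → vekirziraw, dimah → vedimah) add the prefix ve-.
The other pattern: stems whose last vowel is 'i' or 'u' add the prefix zu-.
So warzonap → vewarzonap.

vewarzonap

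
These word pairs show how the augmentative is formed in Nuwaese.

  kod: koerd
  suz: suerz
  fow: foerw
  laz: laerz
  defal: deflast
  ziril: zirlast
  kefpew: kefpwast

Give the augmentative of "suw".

kefpew and fow both end in -w yet inflect differently (kefpwast, foerw), so the final letter is not what conditions the rule; the number of vowels is.
"suw" has 1 vowel. The stems with 1 vowel (laz → laerz, suz → suerz, fow → foerw) insert -er- after the first vowel.
The other pattern: stems with 2 vowels delete the last vowel and add -ast.
So suw → suerw.

suerw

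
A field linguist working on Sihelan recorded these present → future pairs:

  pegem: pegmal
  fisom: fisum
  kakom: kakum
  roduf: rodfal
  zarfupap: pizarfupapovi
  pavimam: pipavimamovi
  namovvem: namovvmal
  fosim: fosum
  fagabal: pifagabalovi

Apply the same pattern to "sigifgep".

sigifgpal

kakom and namovvem both end in -m yet inflect differently (kakum, namovvmal), so the final letter is not what conditions the rule; the last vowel is.
"sigifgep" has last vowel 'e'. The stems whose last vowel is 'e' (namovvem → namovvmal, pegem → pegmal) delete the last vowel and add -al.
The other patterns: stems whose last vowel is 'i' or 'o' change the last vowel to 'u'; stems whose last vowel is 'a' add pi- … -ovi around the stem.
So sigifgep → sigifgpal.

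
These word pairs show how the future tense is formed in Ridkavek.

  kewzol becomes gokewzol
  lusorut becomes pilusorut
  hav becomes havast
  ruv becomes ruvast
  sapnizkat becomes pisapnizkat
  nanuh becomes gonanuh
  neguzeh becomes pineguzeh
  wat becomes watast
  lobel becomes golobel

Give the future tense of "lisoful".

pilisoful

"lisoful" has 3 vowels. The stems with 3 vowels (neguzeh → pineguzeh, sapnizkat → pisapnizkat, lusorut → pilusorut) add the prefix pi-.
The other patterns: stems with 1 vowel add -ast; stems with 2 vowels add the prefix go-.
So lisoful → pilisoful.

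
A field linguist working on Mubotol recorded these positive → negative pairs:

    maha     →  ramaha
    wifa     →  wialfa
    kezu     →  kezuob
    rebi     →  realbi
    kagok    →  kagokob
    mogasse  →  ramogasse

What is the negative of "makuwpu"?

maha and wifa both end in -a yet inflect differently (ramaha, wialfa), so the final letter is not what conditions the rule; the first letter is.
"makuwpu" begins with m-. The stems beginning with m- (mogasse → ramogasse, maha → ramaha) add the prefix ra-.
So makuwpu → ramakuwpu.

ramakuwpu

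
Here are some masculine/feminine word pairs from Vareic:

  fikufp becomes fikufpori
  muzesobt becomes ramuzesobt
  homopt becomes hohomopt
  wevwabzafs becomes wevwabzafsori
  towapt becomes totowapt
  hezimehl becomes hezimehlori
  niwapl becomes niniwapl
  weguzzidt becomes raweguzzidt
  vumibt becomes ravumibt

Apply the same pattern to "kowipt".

niwapl and hezimehl both end in -l yet inflect differently (niniwapl, hezimehlori), so the final letter is not what conditions the rule; the second-to-last letter is.
"kowipt" has second-to-last letter 'p'. The stems whose second-to-last letter is 'p' (towapt → totowapt, niwapl → niniwapl, homopt → hohomopt) repeat the first consonant+vowel as a prefix.
So kowipt → kokowipt.

kokowipt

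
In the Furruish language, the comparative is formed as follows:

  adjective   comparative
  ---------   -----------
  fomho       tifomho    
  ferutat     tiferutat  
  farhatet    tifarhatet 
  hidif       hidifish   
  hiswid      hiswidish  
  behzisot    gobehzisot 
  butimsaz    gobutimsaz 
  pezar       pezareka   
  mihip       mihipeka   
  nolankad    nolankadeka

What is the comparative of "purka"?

purkaeka

"purka" begins with p-. The one such stem in the data (pezar → pezareka) adds -eka, so the same rule applies.
So purka → purkaeka.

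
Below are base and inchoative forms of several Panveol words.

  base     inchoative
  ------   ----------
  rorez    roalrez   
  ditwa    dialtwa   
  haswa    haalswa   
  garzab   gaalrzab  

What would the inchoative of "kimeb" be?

Every pair shown (rorez → roalrez, ditwa → dialtwa, haswa → haalswa, …) follows the same rule: insert -al- after the first vowel.
So kimeb → kialmeb.

kialmeb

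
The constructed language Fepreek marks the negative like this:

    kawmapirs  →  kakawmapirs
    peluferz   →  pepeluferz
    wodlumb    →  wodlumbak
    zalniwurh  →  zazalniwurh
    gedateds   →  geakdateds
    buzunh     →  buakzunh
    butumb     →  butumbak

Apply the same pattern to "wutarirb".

wuwutarirb

zalniwurh and buzunh both end in -h yet inflect differently (zazalniwurh, buakzunh), so the final letter is not what conditions the rule; the second-to-last letter is.
"wutarirb" has second-to-last letter 'r'. The stems whose second-to-last letter is 'r' (kawmapirs → kakawmapirs, peluferz → pepeluferz, zalniwurh → zazalniwurh) repeat the first consonant+vowel as a prefix.
The other patterns: stems whose second-to-last letter is 'm' add -ak; stems whose second-to-last letter is 'd' or 'n' insert -ak- after the first vowel.
So wutarirb → wuwutarirb.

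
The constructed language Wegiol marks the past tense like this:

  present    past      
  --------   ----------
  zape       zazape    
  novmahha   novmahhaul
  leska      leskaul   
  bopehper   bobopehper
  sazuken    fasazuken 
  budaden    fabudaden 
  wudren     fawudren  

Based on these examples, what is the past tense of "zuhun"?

fazuhun

sazuken and zape both have last vowel 'e' yet inflect differently (fasazuken, zazape), so the last vowel is not what conditions the rule; the final letter is.
"zuhun" ends in -n. The stems ending in -n (sazuken → fasazuken, wudren → fawudren, budaden → fabudaden) add the prefix fa-.
So zuhun → fazuhun.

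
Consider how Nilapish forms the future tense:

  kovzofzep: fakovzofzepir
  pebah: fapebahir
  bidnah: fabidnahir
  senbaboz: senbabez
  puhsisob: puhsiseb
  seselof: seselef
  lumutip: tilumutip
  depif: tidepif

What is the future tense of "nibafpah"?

kovzofzep and lumutip both end in -p yet inflect differently (fakovzofzepir, tilumutip), so the final letter is not what conditions the rule; the last vowel is.
"nibafpah" has last vowel 'a'. The stems whose last vowel is 'a' (pebah → fapebahir, bidnah → fabidnahir) add fa- … -ir around the stem.
The other patterns: stems whose last vowel is 'o' change the last vowel to 'e'; stems whose last vowel is 'i' add the prefix ti-.
So nibafpah → fanibafpahir.

fanibafpahir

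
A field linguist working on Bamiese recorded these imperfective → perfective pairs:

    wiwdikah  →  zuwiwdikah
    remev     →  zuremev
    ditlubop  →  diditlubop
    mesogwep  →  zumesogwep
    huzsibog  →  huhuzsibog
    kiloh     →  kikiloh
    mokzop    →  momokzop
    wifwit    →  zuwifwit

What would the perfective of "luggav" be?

zuluggav

mokzop and mesogwep both end in -p yet inflect differently (momokzop, zumesogwep), so the final letter is not what conditions the rule; the last vowel is.
"luggav" has last vowel 'a'. The one such stem in the data (wiwdikah → zuwiwdikah) adds the prefix zu-, so the same rule applies.
So luggav → zuluggav.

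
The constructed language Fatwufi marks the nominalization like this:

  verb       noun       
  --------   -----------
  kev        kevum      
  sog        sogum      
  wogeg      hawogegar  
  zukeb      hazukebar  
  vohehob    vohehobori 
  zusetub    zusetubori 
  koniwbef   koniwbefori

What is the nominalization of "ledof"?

sog and wogeg both end in -g yet inflect differently (sogum, hawogegar), so the final letter is not what conditions the rule; the number of vowels is.
"ledof" has 2 vowels. The stems with 2 vowels (wogeg → hawogegar, zukeb → hazukebar) add ha- … -ar around the stem.
The other patterns: stems with 1 vowel add -um; stems with 3 vowels add -ori.
So ledof → haledofar.

haledofar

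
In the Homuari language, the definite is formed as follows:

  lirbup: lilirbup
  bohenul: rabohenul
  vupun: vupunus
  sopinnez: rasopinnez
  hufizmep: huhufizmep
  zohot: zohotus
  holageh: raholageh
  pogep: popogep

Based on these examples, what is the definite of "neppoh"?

raneppoh

lirbup and vupun both have last vowel 'u' yet inflect differently (lilirbup, vupunus), so the last vowel is not what conditions the rule; the final letter is.
"neppoh" ends in -h. The one such stem in the data (holageh → raholageh) adds the prefix ra-, so the same rule applies.
The other patterns: stems ending in -p repeat the first consonant+vowel as a prefix; stems ending in -n or -t add -us.
So neppoh → raneppoh.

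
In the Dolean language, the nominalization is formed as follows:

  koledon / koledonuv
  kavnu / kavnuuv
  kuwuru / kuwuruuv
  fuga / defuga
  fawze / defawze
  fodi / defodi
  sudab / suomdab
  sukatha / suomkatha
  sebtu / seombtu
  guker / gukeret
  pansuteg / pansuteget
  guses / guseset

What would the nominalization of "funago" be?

defunago

fuga and sukatha both end in -a yet inflect differently (defuga, suomkatha), so the final letter is not what conditions the rule; the first letter is.
"funago" begins with f-. The stems beginning with f- (fuga → defuga, fawze → defawze, fodi → defodi) add the prefix de-.
The other patterns: stems beginning with k- add -uv; stems beginning with s- insert -om- after the first vowel; stems beginning with g- or p- add -et.
So funago → defunago.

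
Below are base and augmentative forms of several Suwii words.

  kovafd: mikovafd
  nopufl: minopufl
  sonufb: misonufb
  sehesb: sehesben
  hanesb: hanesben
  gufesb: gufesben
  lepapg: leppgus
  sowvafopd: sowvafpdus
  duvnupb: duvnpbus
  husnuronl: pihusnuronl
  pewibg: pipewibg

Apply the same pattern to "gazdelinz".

"gazdelinz" has second-to-last letter 'n'. The one such stem in the data (husnuronl → pihusnuronl) adds the prefix pi-, so the same rule applies.
So gazdelinz → pigazdelinz.

pigazdelinz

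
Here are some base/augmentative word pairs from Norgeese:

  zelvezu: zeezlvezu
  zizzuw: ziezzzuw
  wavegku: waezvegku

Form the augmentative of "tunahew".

Every pair shown (zelvezu → zeezlvezu, zizzuw → ziezzzuw, wavegku → waezvegku) follows the same rule: insert -ez- after the first vowel.
So tunahew → tueznahew.

tueznahew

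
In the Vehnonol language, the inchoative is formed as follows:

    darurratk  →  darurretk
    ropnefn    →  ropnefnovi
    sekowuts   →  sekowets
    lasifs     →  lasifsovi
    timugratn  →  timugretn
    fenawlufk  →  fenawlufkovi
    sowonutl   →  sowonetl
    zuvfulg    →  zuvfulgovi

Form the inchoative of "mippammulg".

sekowuts and lasifs both end in -s yet inflect differently (sekowets, lasifsovi), so the final letter is not what conditions the rule; the second-to-last letter is.
"mippammulg" has second-to-last letter 'l'. The one such stem in the data (zuvfulg → zuvfulgovi) adds -ovi, so the same rule applies.
The other pattern: stems whose second-to-last letter is 't' change the last vowel to 'e'.
So mippammulg → mippammulgovi.

mippammulgovi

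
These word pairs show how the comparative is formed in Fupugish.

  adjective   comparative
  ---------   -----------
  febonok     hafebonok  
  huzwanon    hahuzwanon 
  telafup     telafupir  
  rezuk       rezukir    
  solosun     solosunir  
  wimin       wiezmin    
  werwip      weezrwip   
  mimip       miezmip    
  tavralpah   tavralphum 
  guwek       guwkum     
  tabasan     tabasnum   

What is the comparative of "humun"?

febonok and rezuk both end in -k yet inflect differently (hafebonok, rezukir), so the final letter is not what conditions the rule; the last vowel is.
"humun" has last vowel 'u'. The stems whose last vowel is 'u' (telafup → telafupir, rezuk → rezukir, solosun → solosunir) add -ir.
So humun → humunir.

humunir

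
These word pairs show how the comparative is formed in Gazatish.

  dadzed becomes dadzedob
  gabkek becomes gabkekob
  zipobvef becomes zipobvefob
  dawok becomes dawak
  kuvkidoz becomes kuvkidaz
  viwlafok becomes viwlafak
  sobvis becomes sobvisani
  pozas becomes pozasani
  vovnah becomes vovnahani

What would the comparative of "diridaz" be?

diridazani

gabkek and dawok both end in -k yet inflect differently (gabkekob, dawak), so the final letter is not what conditions the rule; the last vowel is.
"diridaz" has last vowel 'a'. The stems whose last vowel is 'a' (pozas → pozasani, vovnah → vovnahani) add -ani.
The other patterns: stems whose last vowel is 'e' add -ob; stems whose last vowel is 'o' change the last vowel to 'a'.
So diridaz → diridazani.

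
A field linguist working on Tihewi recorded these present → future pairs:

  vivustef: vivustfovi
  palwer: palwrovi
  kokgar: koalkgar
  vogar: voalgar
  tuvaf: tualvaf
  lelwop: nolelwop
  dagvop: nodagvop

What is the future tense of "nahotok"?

palwer and kokgar both end in -r yet inflect differently (palwrovi, koalkgar), so the final letter is not what conditions the rule; the last vowel is.
"nahotok" has last vowel 'o'. The stems whose last vowel is 'o' (lelwop → nolelwop, dagvop → nodagvop) add the prefix no-.
The other patterns: stems whose last vowel is 'e' delete the last vowel and add -ovi; stems whose last vowel is 'a' insert -al- after the first vowel.
So nahotok → nonahotok.

nonahotok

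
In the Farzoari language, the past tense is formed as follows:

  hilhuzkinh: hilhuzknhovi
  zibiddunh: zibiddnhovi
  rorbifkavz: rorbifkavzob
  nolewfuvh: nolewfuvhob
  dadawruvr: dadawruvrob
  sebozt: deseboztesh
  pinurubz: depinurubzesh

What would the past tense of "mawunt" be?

mawntovi

"mawunt" has second-to-last letter 'n'. The stems whose second-to-last letter is 'n' (hilhuzkinh → hilhuzknhovi, zibiddunh → zibiddnhovi) delete the last vowel and add -ovi.
The other patterns: stems whose second-to-last letter is 'v' add -ob; stems whose second-to-last letter is 'b' or 'z' add de- … -esh around the stem.
So mawunt → mawntovi.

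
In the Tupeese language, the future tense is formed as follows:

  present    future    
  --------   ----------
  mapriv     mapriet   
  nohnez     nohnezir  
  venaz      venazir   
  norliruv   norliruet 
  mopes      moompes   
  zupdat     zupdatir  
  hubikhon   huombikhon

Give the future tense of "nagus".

nohnez and mopes both have last vowel 'e' yet inflect differently (nohnezir, moompes), so the last vowel is not what conditions the rule; the final letter is.
"nagus" ends in -s. The one such stem in the data (mopes → moompes) inserts -om- after the first vowel (as does hubikhon), so the same rule applies.
So nagus → naomgus.

naomgus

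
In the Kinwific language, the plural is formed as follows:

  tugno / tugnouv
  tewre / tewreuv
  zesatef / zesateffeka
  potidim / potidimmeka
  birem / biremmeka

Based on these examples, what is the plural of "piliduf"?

piliduffeka

"piliduf" ends in a consonant. The stems ending in a consonant (zesatef → zesateffeka, potidim → potidimmeka, birem → biremmeka) double the final consonant and add -eka.
The other pattern: stems ending in a vowel add -uv.
So piliduf → piliduffeka.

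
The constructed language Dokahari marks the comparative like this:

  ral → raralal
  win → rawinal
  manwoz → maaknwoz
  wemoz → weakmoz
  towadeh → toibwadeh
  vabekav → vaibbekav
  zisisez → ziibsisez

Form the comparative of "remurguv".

reibmurguv

manwoz and zisisez both end in -z yet inflect differently (maaknwoz, ziibsisez), so the final letter is not what conditions the rule; the number of vowels is.
"remurguv" has 3 vowels. The stems with 3 vowels (towadeh → toibwadeh, vabekav → vaibbekav, zisisez → ziibsisez) insert -ib- after the first vowel.
So remurguv → reibmurguv.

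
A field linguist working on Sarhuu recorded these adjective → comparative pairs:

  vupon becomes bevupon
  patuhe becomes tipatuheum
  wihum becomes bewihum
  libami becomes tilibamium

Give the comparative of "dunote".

tidunoteum

"dunote" ends in a vowel. The stems ending in a vowel (libami → tilibamium, patuhe → tipatuheum) add ti- … -um around the stem.
So dunote → tidunoteum.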